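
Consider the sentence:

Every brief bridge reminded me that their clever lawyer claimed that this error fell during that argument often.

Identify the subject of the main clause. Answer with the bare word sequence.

every brief bridge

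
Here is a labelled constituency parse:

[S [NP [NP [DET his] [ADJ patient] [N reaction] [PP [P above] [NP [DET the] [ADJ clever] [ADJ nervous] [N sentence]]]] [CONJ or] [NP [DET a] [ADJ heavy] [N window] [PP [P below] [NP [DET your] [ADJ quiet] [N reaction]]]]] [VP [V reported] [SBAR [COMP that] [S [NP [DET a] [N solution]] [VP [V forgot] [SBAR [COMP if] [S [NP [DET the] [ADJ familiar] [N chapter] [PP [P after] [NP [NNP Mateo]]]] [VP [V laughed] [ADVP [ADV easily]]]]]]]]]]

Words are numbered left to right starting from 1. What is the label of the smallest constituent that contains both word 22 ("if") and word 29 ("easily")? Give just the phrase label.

SBAR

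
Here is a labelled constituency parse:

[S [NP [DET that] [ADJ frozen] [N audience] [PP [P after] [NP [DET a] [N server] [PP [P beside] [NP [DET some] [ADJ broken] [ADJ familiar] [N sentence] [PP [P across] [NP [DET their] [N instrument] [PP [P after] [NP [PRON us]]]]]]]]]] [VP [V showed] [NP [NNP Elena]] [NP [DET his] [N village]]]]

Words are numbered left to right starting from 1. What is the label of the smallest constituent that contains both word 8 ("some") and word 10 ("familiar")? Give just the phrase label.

NP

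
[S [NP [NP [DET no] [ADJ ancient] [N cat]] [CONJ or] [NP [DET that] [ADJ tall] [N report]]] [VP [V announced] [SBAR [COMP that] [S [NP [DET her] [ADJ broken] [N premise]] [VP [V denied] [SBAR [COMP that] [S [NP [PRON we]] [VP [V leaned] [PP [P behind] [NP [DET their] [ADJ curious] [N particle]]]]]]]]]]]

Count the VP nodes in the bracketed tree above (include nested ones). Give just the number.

3

The VP constituents are: [VP announced that her broken premise denied that we leaned behind their curious particle]; [VP denied that we leaned behind their curious particle]; [VP leaned behind their curious particle]. Total: 3.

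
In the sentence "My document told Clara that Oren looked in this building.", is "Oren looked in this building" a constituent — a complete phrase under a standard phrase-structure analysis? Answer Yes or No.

"Oren looked in this building" is exactly the clause [S Oren looked in this building], a complete constituent.

Yes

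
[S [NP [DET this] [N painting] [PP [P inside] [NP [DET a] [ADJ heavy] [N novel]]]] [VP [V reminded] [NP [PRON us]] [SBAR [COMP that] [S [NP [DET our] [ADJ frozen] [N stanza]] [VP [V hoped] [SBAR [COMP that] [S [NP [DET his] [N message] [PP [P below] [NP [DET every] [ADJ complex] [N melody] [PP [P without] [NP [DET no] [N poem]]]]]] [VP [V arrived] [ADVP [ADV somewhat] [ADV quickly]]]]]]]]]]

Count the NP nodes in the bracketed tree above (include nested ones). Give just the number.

7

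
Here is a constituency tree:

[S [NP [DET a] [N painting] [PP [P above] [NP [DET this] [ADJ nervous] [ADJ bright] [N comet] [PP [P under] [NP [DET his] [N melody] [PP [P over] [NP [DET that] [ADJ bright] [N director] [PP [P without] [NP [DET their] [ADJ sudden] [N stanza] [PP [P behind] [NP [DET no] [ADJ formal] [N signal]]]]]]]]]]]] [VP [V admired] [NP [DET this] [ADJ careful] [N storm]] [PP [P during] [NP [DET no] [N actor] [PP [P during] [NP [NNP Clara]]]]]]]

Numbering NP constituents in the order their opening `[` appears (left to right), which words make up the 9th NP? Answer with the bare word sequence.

Clara

In left-to-right order the NP constituents are "a painting above this nervous bright comet under his melody over that bright director without their sudden stanza behind no formal signal"; "this nervous bright comet under his melody over that bright director without their sudden stanza behind no formal signal"; "his melody over that bright director without their sudden stanza behind no formal signal"; "that bright director without their sudden stanza behind no formal signal"; "their sudden stanza behind no formal signal"; "no formal signal"; "this careful storm"; "no actor during Clara"; "Clara". Number 9 is "Clara".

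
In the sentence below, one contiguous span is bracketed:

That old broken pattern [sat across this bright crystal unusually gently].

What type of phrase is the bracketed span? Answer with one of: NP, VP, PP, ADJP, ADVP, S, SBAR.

VP

"sat" is the head of the bracketed span, so the span is a verb phrase: VP.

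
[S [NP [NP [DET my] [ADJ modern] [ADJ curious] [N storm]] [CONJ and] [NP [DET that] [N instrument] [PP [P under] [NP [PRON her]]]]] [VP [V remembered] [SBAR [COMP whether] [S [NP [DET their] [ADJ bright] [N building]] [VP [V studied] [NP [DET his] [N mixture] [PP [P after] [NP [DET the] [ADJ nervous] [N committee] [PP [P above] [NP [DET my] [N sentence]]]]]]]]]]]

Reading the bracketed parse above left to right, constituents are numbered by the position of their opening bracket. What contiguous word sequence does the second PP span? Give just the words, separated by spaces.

after the nervous committee above my sentence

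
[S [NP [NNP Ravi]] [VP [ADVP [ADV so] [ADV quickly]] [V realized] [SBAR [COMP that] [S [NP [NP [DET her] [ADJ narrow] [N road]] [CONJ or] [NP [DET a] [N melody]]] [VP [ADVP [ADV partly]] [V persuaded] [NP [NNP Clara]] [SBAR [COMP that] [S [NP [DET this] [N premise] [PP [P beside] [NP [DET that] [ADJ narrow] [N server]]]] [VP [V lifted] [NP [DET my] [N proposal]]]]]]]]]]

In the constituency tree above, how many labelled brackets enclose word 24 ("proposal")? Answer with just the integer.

The word sits inside N, which is inside NP, inside VP, inside S, inside SBAR, inside VP, inside S, inside SBAR, inside VP, inside S — 10 brackets in all.

10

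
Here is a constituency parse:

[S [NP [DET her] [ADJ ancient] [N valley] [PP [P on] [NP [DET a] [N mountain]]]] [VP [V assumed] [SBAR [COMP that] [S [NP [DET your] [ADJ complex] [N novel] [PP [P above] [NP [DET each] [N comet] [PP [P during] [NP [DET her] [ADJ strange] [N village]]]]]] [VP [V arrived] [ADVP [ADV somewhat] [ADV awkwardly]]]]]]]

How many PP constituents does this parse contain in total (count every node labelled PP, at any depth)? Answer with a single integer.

3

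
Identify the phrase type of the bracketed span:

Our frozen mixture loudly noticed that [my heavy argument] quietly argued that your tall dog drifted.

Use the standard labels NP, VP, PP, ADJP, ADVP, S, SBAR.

NP

The bracketed span "my heavy argument" is headed by "argument", making it a noun phrase (NP).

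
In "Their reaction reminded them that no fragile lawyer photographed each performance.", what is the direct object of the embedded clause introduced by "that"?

each performance

Within the embedded clause introduced by "that", the direct object of "photographed" is "each performance".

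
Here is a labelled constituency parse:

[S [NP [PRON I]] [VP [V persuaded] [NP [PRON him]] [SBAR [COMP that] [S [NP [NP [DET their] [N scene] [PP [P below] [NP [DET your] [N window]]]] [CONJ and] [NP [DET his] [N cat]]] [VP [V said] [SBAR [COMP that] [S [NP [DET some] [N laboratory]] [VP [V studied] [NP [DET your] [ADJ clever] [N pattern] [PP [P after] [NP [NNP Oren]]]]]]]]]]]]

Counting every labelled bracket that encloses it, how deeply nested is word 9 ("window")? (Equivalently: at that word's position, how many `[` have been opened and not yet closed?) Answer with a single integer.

9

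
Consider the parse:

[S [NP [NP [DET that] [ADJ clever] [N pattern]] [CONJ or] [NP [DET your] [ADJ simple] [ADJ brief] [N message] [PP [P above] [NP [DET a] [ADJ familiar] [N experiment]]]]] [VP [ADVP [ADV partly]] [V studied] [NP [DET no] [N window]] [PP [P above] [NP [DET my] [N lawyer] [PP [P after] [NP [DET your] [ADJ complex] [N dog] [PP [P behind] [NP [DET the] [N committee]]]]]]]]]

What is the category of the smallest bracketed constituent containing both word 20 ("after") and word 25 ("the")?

PP

Word 20 lies under S → VP → PP → NP → PP → P; word 25 lies under S → VP → PP → NP → PP → NP → PP → NP → DET. The lowest shared node is the PP.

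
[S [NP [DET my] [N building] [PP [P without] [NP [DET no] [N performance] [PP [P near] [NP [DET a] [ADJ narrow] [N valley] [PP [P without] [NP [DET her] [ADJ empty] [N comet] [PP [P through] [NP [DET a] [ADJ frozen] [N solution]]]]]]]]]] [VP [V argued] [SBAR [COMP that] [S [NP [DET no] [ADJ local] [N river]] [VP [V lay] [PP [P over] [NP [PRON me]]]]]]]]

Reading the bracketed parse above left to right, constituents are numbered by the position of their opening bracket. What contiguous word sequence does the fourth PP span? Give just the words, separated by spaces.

through a frozen solution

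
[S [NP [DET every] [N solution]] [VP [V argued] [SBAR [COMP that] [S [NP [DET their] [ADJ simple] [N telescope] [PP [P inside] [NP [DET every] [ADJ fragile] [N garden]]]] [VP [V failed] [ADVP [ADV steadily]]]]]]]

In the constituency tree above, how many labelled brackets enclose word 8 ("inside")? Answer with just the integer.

Counting open brackets not yet closed at "inside": [S [VP [SBAR [S [NP [PP [P = 7.

7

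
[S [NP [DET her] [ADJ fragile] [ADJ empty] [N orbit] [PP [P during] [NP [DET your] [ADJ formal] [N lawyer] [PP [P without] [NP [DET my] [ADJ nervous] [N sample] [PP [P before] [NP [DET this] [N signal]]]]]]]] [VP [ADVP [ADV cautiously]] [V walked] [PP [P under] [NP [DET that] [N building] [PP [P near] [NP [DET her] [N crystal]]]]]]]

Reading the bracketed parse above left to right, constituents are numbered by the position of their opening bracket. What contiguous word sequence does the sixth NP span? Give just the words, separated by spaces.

her crystal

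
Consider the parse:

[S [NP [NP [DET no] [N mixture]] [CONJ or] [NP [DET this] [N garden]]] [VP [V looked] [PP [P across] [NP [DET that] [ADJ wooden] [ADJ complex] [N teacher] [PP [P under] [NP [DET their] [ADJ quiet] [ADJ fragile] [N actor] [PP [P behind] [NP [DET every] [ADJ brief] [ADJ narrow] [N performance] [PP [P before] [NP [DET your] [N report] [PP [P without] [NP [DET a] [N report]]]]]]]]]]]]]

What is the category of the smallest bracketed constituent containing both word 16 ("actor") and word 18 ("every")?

Both words fall inside [NP their quiet fragile actor behind every brief narrow performance before your report without a report] (words 13–27), and no smaller constituent contains them both. Label: NP.

NP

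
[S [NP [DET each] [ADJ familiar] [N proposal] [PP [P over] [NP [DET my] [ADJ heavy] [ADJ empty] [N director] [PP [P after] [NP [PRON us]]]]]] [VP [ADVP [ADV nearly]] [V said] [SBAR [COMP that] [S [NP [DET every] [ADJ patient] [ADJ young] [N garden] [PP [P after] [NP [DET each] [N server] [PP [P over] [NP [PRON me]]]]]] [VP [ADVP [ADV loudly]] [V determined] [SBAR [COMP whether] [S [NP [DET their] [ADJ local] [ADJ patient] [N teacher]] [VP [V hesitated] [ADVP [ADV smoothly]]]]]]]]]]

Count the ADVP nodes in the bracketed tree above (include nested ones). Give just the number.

3

Listing each ADVP by its span: [ADVP nearly]; [ADVP loudly]; [ADVP smoothly] — that makes 3.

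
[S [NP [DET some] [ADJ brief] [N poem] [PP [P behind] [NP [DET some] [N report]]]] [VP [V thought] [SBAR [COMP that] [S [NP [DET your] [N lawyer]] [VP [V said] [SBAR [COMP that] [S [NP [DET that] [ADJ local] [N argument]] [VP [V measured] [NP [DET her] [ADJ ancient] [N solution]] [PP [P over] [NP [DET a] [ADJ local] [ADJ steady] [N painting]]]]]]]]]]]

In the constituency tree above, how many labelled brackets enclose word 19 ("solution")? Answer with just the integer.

Counting open brackets not yet closed at "solution": [S [VP [SBAR [S [VP [SBAR [S [VP [NP [N = 10.

10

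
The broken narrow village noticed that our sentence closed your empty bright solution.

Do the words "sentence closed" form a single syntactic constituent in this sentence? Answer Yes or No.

The smallest constituent containing the whole sequence is the clause [S our sentence closed your empty bright solution], but the sequence is only part of it — it straddles the boundary between noun phrase "our sentence" and verb phrase "closed your empty bright solution".

No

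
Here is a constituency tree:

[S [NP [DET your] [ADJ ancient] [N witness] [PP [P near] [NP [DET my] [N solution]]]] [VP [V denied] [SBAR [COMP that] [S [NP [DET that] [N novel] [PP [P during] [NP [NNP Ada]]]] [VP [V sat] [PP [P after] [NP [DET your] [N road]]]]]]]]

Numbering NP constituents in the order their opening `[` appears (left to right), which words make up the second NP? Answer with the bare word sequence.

my solution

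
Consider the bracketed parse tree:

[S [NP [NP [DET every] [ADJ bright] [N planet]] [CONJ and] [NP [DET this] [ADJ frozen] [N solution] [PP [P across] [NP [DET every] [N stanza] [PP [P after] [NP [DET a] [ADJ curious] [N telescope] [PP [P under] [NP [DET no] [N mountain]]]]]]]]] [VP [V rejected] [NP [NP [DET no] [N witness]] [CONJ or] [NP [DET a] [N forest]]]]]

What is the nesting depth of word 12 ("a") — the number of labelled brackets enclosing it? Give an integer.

Path from the root down to the word: S → NP → NP → PP → NP → PP → NP → DET. That is 8 enclosing brackets.

8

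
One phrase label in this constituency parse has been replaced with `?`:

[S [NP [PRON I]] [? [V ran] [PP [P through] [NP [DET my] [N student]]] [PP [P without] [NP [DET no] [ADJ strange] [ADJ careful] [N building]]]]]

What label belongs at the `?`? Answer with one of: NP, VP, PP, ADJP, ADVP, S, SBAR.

Looking at what the `?` directly dominates — V 'ran', PP, PP — this is a verb phrase (VP).

VP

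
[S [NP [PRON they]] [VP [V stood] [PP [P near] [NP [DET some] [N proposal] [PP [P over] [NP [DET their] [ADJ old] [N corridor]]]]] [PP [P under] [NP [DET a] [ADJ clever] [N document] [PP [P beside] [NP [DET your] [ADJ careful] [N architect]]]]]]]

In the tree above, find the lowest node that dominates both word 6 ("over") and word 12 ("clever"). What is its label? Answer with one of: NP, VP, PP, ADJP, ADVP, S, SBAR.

VP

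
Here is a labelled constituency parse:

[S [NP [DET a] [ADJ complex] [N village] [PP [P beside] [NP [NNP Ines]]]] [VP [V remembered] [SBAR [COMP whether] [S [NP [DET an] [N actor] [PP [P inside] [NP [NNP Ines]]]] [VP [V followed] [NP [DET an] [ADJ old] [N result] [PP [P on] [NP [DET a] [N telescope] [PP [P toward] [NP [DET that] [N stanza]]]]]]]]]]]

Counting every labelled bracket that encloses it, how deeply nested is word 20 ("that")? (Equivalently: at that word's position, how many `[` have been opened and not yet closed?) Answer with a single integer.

11

The word sits inside DET, which is inside NP, inside PP, inside NP, inside PP, inside NP, inside VP, inside S, inside SBAR, inside VP, inside S — 11 brackets in all.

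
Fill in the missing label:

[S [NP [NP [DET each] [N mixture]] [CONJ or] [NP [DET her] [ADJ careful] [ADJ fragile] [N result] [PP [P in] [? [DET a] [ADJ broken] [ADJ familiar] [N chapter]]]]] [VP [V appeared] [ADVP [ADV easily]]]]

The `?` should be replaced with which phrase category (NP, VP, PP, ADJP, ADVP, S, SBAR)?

NP

A constituent whose immediate children are DET 'a', ADJ 'broken', ADJ 'familiar', N 'chapter' is a noun phrase: NP.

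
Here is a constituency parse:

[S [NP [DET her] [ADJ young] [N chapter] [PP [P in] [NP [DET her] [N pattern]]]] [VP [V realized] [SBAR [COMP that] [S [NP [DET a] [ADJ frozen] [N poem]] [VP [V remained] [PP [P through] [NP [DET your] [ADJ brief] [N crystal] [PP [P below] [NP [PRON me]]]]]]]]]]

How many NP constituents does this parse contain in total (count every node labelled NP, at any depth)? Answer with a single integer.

5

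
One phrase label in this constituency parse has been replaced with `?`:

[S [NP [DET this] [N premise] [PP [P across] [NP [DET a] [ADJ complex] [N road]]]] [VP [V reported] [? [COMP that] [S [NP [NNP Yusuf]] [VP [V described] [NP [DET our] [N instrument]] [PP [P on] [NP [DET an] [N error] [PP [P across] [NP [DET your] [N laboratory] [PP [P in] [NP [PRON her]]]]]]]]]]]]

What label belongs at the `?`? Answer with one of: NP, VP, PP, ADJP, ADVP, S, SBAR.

SBAR

The `?` node immediately contains: COMP 'that', S. That is the internal structure of a subordinate clause, so the label is SBAR.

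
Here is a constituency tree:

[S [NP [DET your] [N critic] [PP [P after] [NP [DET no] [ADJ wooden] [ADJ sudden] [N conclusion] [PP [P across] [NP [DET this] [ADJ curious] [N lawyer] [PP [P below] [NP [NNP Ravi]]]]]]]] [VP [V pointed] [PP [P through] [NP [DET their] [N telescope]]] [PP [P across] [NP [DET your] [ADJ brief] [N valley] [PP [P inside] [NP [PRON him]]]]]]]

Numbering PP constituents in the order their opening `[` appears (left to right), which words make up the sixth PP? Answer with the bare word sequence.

Opening `[PP` markers occur at word positions 3, 8, 12, 15, 18, 22; the sixth of these opens the constituent [PP inside him].

inside him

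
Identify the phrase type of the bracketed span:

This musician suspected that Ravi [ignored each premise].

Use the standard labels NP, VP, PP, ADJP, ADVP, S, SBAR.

The span is built around the verb "ignored" — a verb phrase (VP).

VP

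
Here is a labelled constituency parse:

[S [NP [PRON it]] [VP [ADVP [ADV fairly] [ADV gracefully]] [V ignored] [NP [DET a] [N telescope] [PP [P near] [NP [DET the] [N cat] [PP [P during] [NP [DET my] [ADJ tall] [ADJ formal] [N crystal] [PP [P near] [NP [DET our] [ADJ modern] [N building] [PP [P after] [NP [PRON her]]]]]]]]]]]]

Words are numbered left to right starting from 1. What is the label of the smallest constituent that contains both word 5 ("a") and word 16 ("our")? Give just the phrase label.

NP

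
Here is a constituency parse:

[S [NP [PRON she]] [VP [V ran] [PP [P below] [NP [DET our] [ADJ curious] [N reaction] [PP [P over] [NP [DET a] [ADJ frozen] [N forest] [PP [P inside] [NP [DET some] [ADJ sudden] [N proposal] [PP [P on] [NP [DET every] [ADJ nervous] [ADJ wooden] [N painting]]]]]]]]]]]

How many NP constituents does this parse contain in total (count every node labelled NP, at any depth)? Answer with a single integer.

Listing each NP by its span: [NP she]; [NP our curious reaction over a frozen forest inside some sudden proposal on every nervous wooden painting]; [NP a frozen forest inside some sudden proposal on every nervous wooden painting]; [NP some sudden proposal on every nervous wooden painting]; [NP every nervous wooden painting] — that makes 5.

5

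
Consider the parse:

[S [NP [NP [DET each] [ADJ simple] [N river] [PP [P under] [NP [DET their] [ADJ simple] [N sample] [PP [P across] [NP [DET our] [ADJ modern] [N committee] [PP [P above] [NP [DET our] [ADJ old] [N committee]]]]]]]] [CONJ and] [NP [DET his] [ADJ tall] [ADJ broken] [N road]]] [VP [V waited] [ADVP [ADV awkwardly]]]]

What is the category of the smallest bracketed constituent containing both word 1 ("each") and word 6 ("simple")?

The smallest bracket enclosing both words is [NP each simple river under their simple sample across our modern committee above our old committee], so the label is NP.

NP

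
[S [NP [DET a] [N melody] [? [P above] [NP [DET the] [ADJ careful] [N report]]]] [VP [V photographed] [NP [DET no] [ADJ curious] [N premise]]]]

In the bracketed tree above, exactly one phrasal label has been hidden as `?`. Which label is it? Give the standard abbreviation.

PP

Looking at what the `?` directly dominates — P 'above', NP — this is a prepositional phrase (PP).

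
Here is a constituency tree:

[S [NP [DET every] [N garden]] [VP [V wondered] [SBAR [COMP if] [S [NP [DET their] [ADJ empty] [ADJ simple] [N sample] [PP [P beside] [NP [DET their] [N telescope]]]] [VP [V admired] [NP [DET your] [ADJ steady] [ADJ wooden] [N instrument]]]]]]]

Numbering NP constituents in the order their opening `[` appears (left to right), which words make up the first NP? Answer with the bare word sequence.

every garden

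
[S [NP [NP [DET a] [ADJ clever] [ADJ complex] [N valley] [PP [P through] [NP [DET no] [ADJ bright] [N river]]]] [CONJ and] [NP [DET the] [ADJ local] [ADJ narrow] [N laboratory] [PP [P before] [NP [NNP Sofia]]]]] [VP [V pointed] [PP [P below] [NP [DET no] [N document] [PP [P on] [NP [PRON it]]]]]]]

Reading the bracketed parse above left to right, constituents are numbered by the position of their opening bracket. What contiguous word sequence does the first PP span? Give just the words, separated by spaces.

Opening `[PP` markers occur at word positions 5, 14, 17, 20; the first of these opens the constituent [PP through no bright river].

through no bright river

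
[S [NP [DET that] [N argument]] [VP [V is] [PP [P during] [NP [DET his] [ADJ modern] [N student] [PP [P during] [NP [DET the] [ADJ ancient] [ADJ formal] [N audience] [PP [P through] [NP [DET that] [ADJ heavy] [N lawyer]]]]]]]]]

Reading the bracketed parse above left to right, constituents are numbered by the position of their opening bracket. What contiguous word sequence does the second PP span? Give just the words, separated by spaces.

The PP opening brackets appear, in order, over: "during his modern student during the ancient formal audience through that heavy lawyer"; "during the ancient formal audience through that heavy lawyer"; "through that heavy lawyer". The second one spans "during the ancient formal audience through that heavy lawyer".

during the ancient formal audience through that heavy lawyer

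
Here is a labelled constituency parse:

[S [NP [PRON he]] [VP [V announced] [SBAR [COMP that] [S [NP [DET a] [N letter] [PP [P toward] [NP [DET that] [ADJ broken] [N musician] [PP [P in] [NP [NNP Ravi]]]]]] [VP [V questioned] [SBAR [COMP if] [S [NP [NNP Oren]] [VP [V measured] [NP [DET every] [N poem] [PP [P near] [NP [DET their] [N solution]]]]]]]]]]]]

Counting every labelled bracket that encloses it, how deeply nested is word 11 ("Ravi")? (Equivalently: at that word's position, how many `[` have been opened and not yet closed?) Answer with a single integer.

10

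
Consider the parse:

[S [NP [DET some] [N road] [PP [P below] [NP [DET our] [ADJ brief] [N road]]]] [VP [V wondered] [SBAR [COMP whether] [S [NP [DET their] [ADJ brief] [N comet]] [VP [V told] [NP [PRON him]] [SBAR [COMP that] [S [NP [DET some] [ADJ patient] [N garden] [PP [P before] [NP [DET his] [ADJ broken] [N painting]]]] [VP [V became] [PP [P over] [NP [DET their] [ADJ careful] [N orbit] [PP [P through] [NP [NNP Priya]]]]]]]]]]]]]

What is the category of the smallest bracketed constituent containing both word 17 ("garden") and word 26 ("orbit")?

Both words fall inside [S some patient garden before his broken painting became over their careful orbit through Priya] (words 15–28), and no smaller constituent contains them both. Label: S.

S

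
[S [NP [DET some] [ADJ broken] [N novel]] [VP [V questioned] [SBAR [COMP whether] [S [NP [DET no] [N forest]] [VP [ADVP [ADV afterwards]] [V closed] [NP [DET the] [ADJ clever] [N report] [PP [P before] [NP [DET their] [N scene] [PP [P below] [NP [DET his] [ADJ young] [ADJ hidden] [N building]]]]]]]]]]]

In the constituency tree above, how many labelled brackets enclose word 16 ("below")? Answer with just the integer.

Counting open brackets not yet closed at "below": [S [VP [SBAR [S [VP [NP [PP [NP [PP [P = 10.

10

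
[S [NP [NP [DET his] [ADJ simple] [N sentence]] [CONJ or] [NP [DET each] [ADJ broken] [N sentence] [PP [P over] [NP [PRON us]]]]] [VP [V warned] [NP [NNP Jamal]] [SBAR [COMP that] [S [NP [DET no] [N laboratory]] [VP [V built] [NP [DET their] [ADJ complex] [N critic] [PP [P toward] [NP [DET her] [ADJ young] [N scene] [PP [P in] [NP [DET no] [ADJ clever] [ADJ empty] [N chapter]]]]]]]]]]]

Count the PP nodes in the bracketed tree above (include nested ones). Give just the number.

3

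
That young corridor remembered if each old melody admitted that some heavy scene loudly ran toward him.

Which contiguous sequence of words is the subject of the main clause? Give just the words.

"that young corridor" is the NP that combines with the VP headed by "remembered" to form the main clause — the subject.

that young corridor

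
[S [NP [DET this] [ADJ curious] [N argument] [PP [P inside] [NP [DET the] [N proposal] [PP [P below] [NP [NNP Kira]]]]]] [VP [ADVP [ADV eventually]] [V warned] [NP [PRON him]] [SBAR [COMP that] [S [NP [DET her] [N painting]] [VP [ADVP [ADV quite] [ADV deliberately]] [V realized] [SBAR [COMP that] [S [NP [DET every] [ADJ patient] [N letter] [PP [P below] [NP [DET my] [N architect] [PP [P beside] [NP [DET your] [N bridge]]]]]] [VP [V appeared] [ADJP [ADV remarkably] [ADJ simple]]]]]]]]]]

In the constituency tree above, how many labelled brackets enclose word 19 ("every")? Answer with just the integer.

9

Path from the root down to the word: S → VP → SBAR → S → VP → SBAR → S → NP → DET. That is 9 enclosing brackets.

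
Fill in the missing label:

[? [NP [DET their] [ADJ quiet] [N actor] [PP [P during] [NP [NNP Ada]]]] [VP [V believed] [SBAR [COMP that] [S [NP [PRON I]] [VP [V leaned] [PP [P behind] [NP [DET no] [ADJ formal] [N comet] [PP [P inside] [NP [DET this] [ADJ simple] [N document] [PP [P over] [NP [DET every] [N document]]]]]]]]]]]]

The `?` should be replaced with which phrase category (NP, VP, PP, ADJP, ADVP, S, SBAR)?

S

The `?` node immediately contains: NP, VP. That is the internal structure of a clause, so the label is S.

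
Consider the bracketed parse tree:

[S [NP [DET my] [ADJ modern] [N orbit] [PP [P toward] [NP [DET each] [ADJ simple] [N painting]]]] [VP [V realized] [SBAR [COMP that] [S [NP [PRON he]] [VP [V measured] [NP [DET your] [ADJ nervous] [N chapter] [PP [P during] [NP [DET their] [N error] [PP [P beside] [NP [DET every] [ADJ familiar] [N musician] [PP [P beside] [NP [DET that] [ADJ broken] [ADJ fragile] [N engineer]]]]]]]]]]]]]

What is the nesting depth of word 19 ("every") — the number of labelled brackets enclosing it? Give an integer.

The word sits inside DET, which is inside NP, inside PP, inside NP, inside PP, inside NP, inside VP, inside S, inside SBAR, inside VP, inside S — 11 brackets in all.

11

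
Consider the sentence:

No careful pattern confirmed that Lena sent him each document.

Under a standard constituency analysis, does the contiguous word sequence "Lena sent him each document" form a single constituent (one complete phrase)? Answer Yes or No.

Yes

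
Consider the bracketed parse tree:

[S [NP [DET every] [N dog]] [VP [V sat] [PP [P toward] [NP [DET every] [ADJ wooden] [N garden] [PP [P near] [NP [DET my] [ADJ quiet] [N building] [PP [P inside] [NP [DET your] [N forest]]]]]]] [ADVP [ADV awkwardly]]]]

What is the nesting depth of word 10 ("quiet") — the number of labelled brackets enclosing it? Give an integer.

Counting open brackets not yet closed at "quiet": [S [VP [PP [NP [PP [NP [ADJ = 7.

7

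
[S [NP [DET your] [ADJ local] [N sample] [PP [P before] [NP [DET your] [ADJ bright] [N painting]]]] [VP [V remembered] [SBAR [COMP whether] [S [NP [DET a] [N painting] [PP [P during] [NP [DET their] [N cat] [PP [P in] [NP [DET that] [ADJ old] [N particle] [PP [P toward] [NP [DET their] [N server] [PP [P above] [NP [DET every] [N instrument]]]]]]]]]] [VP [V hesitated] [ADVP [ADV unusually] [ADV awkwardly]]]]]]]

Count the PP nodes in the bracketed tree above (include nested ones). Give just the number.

5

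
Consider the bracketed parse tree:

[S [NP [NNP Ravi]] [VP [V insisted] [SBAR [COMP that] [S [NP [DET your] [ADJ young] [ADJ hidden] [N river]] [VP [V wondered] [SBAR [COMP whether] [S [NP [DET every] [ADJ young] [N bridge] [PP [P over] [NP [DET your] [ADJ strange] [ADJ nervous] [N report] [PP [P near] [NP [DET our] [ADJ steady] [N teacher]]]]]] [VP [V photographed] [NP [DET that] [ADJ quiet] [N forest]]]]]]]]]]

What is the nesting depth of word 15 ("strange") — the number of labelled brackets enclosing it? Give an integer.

11

Path from the root down to the word: S → VP → SBAR → S → VP → SBAR → S → NP → PP → NP → ADJ. That is 11 enclosing brackets.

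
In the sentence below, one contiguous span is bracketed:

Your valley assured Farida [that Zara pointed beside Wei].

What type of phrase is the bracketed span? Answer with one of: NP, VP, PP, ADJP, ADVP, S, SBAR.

SBAR

The bracketed span "that Zara pointed beside Wei" is headed by "that", making it a subordinate clause (SBAR).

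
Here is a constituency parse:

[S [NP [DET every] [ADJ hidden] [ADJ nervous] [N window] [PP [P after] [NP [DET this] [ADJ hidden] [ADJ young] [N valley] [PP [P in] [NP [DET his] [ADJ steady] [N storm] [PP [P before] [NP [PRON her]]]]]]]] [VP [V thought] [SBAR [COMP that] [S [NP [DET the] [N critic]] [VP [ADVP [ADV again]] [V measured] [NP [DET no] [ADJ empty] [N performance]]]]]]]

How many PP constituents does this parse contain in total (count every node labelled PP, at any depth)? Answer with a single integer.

Listing each PP by its span: [PP after this hidden young valley in his steady storm before her]; [PP in his steady storm before her]; [PP before her] — that makes 3.

3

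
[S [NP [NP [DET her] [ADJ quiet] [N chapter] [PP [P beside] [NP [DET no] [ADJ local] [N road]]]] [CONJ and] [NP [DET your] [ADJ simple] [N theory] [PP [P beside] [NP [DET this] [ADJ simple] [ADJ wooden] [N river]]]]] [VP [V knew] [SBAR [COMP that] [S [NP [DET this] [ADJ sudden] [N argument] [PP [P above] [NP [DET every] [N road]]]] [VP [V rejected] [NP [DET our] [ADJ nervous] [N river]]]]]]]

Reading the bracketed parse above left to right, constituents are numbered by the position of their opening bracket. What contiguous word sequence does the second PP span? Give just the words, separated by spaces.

The PP opening brackets appear, in order, over: "beside no local road"; "beside this simple wooden river"; "above every road". The second one spans "beside this simple wooden river".

beside this simple wooden river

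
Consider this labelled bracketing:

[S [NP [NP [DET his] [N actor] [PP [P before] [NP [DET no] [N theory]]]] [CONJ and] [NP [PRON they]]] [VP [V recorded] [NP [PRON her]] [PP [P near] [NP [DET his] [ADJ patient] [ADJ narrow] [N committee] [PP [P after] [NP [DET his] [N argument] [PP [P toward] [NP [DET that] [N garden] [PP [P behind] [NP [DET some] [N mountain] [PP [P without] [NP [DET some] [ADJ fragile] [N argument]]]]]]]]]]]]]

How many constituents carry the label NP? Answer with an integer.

10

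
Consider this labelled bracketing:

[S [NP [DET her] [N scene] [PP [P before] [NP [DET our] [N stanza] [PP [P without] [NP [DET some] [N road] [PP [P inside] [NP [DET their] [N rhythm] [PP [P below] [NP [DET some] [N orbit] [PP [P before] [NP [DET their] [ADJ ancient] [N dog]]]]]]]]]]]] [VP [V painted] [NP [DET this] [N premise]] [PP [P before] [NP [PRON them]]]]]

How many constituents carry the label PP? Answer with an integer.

Scanning left to right, an opening `[PP` appears at word positions 3, 6, 9, 12, 15, 22 — 6 in total.

6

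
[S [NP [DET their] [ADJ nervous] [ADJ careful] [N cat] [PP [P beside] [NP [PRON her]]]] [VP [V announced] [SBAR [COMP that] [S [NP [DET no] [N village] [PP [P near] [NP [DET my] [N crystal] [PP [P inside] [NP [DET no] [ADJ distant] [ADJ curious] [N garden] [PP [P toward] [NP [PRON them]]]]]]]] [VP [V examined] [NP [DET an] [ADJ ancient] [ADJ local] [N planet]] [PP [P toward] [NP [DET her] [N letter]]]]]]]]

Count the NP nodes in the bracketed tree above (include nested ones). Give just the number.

8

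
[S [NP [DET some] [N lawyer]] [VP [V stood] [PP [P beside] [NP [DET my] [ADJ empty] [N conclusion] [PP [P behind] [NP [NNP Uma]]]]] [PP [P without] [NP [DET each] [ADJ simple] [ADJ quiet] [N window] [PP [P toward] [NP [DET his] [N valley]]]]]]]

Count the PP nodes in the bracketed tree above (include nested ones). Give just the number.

4

The PP constituents are: [PP beside my empty conclusion behind Uma]; [PP behind Uma]; [PP without each simple quiet window toward his valley]; [PP toward his valley]. Total: 4.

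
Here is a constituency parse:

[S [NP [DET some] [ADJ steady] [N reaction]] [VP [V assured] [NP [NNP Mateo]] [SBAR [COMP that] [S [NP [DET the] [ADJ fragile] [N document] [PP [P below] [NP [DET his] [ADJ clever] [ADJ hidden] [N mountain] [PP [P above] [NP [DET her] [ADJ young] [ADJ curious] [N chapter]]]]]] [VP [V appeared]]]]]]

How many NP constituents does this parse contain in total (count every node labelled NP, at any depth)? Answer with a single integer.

5

Scanning left to right, an opening `[NP` appears at word positions 1, 5, 7, 11, 16 — 5 in total.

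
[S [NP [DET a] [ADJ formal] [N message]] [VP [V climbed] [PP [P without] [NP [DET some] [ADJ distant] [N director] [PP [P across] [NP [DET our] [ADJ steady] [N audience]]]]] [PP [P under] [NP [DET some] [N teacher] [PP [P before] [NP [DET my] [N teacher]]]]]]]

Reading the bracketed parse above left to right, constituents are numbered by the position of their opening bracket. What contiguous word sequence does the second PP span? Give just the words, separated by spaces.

In left-to-right order the PP constituents are "without some distant director across our steady audience"; "across our steady audience"; "under some teacher before my teacher"; "before my teacher". Number 2 is "across our steady audience".

across our steady audience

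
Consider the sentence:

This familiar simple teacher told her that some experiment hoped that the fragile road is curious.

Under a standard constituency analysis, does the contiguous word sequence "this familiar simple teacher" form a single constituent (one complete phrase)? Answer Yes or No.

Yes

These words form the whole noun phrase headed by "teacher", so yes — one constituent.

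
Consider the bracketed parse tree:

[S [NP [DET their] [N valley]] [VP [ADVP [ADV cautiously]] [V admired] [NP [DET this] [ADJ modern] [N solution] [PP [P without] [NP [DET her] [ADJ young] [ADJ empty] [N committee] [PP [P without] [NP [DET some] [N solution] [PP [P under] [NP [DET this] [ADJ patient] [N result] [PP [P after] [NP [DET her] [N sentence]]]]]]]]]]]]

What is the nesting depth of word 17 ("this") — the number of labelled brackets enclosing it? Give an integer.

10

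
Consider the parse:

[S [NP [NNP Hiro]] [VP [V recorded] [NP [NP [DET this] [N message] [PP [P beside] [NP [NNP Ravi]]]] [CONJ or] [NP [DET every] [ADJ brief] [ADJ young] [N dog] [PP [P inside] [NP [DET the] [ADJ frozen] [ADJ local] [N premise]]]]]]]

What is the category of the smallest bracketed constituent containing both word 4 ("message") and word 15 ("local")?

The smallest bracket enclosing both words is [NP this message beside Ravi or every brief young dog inside the frozen local premise], so the label is NP.

NP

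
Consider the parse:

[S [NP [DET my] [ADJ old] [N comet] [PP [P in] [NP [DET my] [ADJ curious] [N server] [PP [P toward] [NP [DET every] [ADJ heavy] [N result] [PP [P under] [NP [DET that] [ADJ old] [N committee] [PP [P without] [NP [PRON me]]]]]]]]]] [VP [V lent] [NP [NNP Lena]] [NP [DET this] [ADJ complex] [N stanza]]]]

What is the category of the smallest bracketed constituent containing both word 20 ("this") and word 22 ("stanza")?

NP

Word 20 lies under S → VP → NP → DET; word 22 lies under S → VP → NP → N. The lowest shared node is the NP.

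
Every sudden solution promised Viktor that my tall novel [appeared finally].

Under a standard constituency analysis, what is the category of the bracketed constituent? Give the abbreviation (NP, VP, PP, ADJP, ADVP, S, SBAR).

"appeared" is the head of the bracketed span, so the span is a verb phrase: VP.

VP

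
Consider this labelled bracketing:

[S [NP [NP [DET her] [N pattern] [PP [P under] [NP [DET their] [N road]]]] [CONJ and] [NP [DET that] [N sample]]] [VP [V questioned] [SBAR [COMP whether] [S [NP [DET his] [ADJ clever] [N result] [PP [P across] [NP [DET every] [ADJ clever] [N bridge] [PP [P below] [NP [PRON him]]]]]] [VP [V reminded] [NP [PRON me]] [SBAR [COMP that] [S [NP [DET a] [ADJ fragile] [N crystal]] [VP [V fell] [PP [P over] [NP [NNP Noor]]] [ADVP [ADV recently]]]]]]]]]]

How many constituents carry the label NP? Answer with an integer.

10

The NP constituents are: [NP her pattern under their road and that sample]; [NP her pattern under their road]; [NP their road]; [NP that sample]; [NP his clever result across every clever bridge below him]; [NP every clever bridge below him] …. Total: 10.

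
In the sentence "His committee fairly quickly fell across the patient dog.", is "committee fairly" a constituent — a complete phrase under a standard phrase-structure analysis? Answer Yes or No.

"committee" belongs to the noun phrase "his committee" while "fairly" belongs to the verb phrase "fairly quickly fell across the patient dog"; a span that runs across that boundary is not a single phrase.

No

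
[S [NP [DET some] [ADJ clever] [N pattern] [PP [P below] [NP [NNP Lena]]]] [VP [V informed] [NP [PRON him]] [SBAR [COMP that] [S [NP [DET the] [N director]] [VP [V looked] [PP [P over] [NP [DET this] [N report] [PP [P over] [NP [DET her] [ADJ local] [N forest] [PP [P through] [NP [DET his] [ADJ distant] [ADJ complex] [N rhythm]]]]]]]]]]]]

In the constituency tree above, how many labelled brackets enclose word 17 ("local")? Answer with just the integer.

10

The word sits inside ADJ, which is inside NP, inside PP, inside NP, inside PP, inside VP, inside S, inside SBAR, inside VP, inside S — 10 brackets in all.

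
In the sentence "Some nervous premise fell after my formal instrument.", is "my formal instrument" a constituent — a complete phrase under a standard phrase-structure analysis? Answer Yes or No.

Yes

"my formal instrument" is exactly the noun phrase [NP my formal instrument], a complete constituent.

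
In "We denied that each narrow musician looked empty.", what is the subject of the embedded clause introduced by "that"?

The subject of the embedded clause introduced by "that" is the NP immediately before the verb "looked": "each narrow musician".

each narrow musician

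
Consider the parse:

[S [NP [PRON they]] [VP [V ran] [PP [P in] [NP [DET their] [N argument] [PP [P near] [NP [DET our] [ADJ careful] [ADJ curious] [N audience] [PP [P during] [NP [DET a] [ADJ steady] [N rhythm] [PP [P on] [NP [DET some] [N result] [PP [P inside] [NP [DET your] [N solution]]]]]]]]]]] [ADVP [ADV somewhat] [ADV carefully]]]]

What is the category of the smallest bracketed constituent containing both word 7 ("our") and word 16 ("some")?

NP

Word 7 lies under S → VP → PP → NP → PP → NP → DET; word 16 lies under S → VP → PP → NP → PP → NP → PP → NP → PP → NP → DET. The lowest shared node is the NP.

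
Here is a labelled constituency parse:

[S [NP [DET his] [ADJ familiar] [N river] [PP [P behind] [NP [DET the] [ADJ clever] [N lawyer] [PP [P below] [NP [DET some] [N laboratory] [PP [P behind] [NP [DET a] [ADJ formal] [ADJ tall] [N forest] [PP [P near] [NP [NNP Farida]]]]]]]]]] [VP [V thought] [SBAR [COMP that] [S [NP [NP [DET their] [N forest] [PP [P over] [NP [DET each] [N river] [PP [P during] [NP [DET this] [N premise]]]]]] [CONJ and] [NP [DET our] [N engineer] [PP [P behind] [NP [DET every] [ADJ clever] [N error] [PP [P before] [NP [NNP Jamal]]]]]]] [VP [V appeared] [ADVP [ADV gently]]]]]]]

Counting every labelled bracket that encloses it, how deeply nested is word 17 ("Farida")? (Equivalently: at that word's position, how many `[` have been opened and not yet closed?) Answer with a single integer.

11

Path from the root down to the word: S → NP → PP → NP → PP → NP → PP → NP → PP → NP → NNP. That is 11 enclosing brackets.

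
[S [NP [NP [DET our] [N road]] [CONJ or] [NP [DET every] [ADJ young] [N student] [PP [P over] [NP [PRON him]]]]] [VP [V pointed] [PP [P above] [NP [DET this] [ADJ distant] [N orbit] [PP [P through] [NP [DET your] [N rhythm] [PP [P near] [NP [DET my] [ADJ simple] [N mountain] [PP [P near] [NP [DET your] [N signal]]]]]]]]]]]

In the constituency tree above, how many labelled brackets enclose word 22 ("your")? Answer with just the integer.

Path from the root down to the word: S → VP → PP → NP → PP → NP → PP → NP → PP → NP → DET. That is 11 enclosing brackets.

11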